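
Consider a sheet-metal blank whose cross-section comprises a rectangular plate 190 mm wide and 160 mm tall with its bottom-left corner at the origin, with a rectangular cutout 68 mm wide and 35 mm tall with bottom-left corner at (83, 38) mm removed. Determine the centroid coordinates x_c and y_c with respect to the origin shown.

plate: A = 190 × 160 = 30400.00, centroid at (95.00, 80.00).
hole: A = −(68 × 35) = -2380.00, centroid at (117.00, 55.50).
ΣA = 28020.00 mm²
ΣAx_c = (30400.00)(95.00) + (-2380.00)(117.00) = 2609540.00 mm³
ΣAy_c = (30400.00)(80.00) + (-2380.00)(55.50) = 2299910.00 mm³
x_c = 2609540.00 / 28020.00 = 93.13 mm
y_c = 2299910.00 / 28020.00 = 82.08 mm

x_c = 93.13 mm, y_c = 82.08 mm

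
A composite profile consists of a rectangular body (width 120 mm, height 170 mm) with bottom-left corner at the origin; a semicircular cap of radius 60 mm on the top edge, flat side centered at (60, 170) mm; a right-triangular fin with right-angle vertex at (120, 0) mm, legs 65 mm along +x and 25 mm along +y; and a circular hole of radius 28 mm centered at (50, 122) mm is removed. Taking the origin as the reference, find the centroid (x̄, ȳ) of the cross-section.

rectangular body: A = 120 × 170 = 20400.00, centroid at (60.00, 85.00).
semicircular top: A = ½π·60² = 5654.87, centroid at (60.00, 195.46).
triangular fin: A = ½·65·25 = 812.50, centroid at (141.67, 8.33).
hole: A = −π·28² = -2463.01, centroid at (50.00, 122.00).
ΣA = 24404.36 mm²
ΣAx̄ = (20400.00)(60.00) + (5654.87)(60.00) + (812.50)(141.67) + (-2463.01)(50.00) = 1555245.74 mm³
ΣAȳ = (20400.00)(85.00) + (5654.87)(195.46) + (812.50)(8.33) + (-2463.01)(122.00) = 2545611.13 mm³
x̄ = 1555245.74 / 24404.36 = 63.73 mm
ȳ = 2545611.13 / 24404.36 = 104.31 mm

x̄ = 63.73 mm, ȳ = 104.31 mm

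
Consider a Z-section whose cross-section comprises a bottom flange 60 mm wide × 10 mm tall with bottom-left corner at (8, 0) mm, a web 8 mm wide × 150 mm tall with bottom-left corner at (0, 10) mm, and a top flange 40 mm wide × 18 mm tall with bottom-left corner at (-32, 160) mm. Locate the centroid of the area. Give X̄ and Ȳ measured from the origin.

X̄ = 7.52 mm, Ȳ = 89.95 mm

bottom flange: A = 60 × 10 = 600.00, centroid at (38.00, 5.00).
web: A = 8 × 150 = 1200.00, centroid at (4.00, 85.00).
top flange: A = 40 × 18 = 720.00, centroid at (-12.00, 169.00).
ΣA = 2520.00 mm²
ΣAX̄ = (600.00)(38.00) + (1200.00)(4.00) + (720.00)(-12.00) = 18960.00 mm³
ΣAȲ = (600.00)(5.00) + (1200.00)(85.00) + (720.00)(169.00) = 226680.00 mm³
X̄ = 18960.00 / 2520.00 = 7.52 mm
Ȳ = 226680.00 / 2520.00 = 89.95 mm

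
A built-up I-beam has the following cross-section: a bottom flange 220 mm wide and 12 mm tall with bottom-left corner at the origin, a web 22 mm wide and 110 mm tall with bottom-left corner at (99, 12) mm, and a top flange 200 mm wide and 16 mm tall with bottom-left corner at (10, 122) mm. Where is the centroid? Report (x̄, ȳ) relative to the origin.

x̄ = 110.00 mm, ȳ = 71.91 mm

bottom flange: A = 220 × 12 = 2640.00, centroid at (110.00, 6.00).
web: A = 22 × 110 = 2420.00, centroid at (110.00, 67.00).
top flange: A = 200 × 16 = 3200.00, centroid at (110.00, 130.00).
ΣA = 8260.00 mm²
ΣAx̄ = (2640.00)(110.00) + (2420.00)(110.00) + (3200.00)(110.00) = 908600.00 mm³
ΣAȳ = (2640.00)(6.00) + (2420.00)(67.00) + (3200.00)(130.00) = 593980.00 mm³
x̄ = 908600.00 / 8260.00 = 110.00 mm
ȳ = 593980.00 / 8260.00 = 71.91 mm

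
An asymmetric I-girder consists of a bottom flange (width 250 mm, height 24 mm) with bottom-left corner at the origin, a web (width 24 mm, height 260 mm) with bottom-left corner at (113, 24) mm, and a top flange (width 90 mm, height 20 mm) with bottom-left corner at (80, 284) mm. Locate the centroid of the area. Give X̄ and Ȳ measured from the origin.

bottom flange: A = 250 × 24 = 6000.00, centroid at (125.00, 12.00).
web: A = 24 × 260 = 6240.00, centroid at (125.00, 154.00).
top flange: A = 90 × 20 = 1800.00, centroid at (125.00, 294.00).
ΣA = 14040.00 mm², ΣAX̄ = 1755000.00 mm³, ΣAȲ = 1562160.00 mm³.
X̄ = 1755000.00/14040.00 = 125.00 mm; Ȳ = 1562160.00/14040.00 = 111.26 mm.

X̄ = 125.00 mm, Ȳ = 111.26 mm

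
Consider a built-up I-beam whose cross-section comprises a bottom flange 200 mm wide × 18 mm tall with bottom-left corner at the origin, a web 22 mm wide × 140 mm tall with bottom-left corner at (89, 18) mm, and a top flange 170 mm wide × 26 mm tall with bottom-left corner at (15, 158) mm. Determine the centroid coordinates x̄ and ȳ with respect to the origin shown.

x̄ = 100.00 mm, ȳ = 95.43 mm

bottom flange: A = 200 × 18 = 3600.00, centroid at (100.00, 9.00).
web: A = 22 × 140 = 3080.00, centroid at (100.00, 88.00).
top flange: A = 170 × 26 = 4420.00, centroid at (100.00, 171.00).
ΣA = 11100.00 mm²
ΣAx̄ = (3600.00)(100.00) + (3080.00)(100.00) + (4420.00)(100.00) = 1110000.00 mm³
ΣAȳ = (3600.00)(9.00) + (3080.00)(88.00) + (4420.00)(171.00) = 1059260.00 mm³
x̄ = 1110000.00 / 11100.00 = 100.00 mm
ȳ = 1059260.00 / 11100.00 = 95.43 mm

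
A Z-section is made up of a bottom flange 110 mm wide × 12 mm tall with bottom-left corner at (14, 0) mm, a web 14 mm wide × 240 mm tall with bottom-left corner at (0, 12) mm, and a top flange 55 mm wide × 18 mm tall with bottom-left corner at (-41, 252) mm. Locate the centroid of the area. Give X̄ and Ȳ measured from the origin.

X̄ = 17.85 mm, Ȳ = 125.19 mm

Part | A | x̄ᵢ | ȳᵢ | A·x̄ᵢ | A·ȳᵢ
bottom flange | 1320.00 | 69.00 | 6.00 | 91080.00 | 7920.00
web | 3360.00 | 7.00 | 132.00 | 23520.00 | 443520.00
top flange | 990.00 | -13.50 | 261.00 | -13365.00 | 258390.00
Σ | 5670.00 |  |  | 101235.00 | 709830.00
X̄ = 101235.00 / 5670.00 = 17.85 mm
Ȳ = 709830.00 / 5670.00 = 125.19 mm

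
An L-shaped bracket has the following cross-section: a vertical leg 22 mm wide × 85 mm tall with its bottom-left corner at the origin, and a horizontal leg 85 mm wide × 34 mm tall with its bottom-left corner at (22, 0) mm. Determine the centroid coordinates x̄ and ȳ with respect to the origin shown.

vertical leg: A = 22 × 85 = 1870.00, centroid at (11.00, 42.50).
horizontal leg: A = 85 × 34 = 2890.00, centroid at (64.50, 17.00).
ΣA = 4760.00 mm², ΣAx̄ = 206975.00 mm³, ΣAȳ = 128605.00 mm³.
x̄ = 206975.00/4760.00 = 43.48 mm; ȳ = 128605.00/4760.00 = 27.02 mm.

x̄ = 43.48 mm, ȳ = 27.02 mm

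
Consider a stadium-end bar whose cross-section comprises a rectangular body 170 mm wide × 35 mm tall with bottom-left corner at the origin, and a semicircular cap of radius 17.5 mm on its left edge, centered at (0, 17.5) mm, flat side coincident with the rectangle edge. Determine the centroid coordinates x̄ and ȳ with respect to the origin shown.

rectangular body: A = 170 × 35 = 5950.00, centroid at (85.00, 17.50).
semicircular end: A = ½π·17.5² = 481.06, centroid at (-7.43, 17.50).
ΣA = 6431.06 mm²
ΣAx̄ = (5950.00)(85.00) + (481.06)(-7.43) = 502177.08 mm³
ΣAȳ = (5950.00)(17.50) + (481.06)(17.50) = 112543.49 mm³
x̄ = 502177.08 / 6431.06 = 78.09 mm
ȳ = 112543.49 / 6431.06 = 17.50 mm

x̄ = 78.09 mm, ȳ = 17.50 mm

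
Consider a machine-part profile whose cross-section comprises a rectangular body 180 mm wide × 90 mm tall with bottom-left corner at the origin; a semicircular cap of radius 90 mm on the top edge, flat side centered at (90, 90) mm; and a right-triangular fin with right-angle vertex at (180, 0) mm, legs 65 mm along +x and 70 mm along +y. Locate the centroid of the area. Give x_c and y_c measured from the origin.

x_c = 98.14 mm, y_c = 77.35 mm

rectangular body: A = 180 × 90 = 16200.00, centroid at (90.00, 45.00).
semicircular top: A = ½π·90² = 12723.45, centroid at (90.00, 128.20).
triangular fin: A = ½·65·70 = 2275.00, centroid at (201.67, 23.33).
ΣA = 31198.45 mm²
ΣAx_c = (16200.00)(90.00) + (12723.45)(90.00) + (2275.00)(201.67) = 3061902.19 mm³
ΣAy_c = (16200.00)(45.00) + (12723.45)(128.20) + (2275.00)(23.33) = 2413193.86 mm³
x_c = 3061902.19 / 31198.45 = 98.14 mm
y_c = 2413193.86 / 31198.45 = 77.35 mm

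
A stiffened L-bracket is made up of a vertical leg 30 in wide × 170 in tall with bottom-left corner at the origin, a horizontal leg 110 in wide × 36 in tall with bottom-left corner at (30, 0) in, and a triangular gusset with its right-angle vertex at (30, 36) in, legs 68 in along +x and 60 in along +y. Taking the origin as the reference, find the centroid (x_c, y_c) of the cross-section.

Part | A | x̄ᵢ | ȳᵢ | A·x̄ᵢ | A·ȳᵢ
vertical leg | 5100.00 | 15.00 | 85.00 | 76500.00 | 433500.00
horizontal leg | 3960.00 | 85.00 | 18.00 | 336600.00 | 71280.00
gusset | 2040.00 | 52.67 | 56.00 | 107440.00 | 114240.00
Σ | 11100.00 |  |  | 520540.00 | 619020.00
x_c = 520540.00 / 11100.00 = 46.90 in
y_c = 619020.00 / 11100.00 = 55.77 in

x_c = 46.90 in, y_c = 55.77 in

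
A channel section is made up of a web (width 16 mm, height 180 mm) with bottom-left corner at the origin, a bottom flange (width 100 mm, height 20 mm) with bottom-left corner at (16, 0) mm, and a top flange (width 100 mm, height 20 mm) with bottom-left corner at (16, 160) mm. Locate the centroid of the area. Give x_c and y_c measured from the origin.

web: A = 16 × 180 = 2880.00, centroid at (8.00, 90.00).
bottom flange: A = 100 × 20 = 2000.00, centroid at (66.00, 10.00).
top flange: A = 100 × 20 = 2000.00, centroid at (66.00, 170.00).
ΣA = 6880.00 mm², ΣAx_c = 287040.00 mm³, ΣAy_c = 619200.00 mm³.
x_c = 287040.00/6880.00 = 41.72 mm; y_c = 619200.00/6880.00 = 90.00 mm.

x_c = 41.72 mm, y_c = 90.00 mm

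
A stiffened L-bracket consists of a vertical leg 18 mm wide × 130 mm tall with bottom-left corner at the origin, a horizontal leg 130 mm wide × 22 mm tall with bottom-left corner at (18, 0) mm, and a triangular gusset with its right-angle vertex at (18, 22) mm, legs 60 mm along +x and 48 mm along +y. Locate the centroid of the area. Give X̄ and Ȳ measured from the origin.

Part | A | x̄ᵢ | ȳᵢ | A·x̄ᵢ | A·ȳᵢ
vertical leg | 2340.00 | 9.00 | 65.00 | 21060.00 | 152100.00
horizontal leg | 2860.00 | 83.00 | 11.00 | 237380.00 | 31460.00
gusset | 1440.00 | 38.00 | 38.00 | 54720.00 | 54720.00
Σ | 6640.00 |  |  | 313160.00 | 238280.00
X̄ = 313160.00 / 6640.00 = 47.16 mm
Ȳ = 238280.00 / 6640.00 = 35.89 mm

X̄ = 47.16 mm, Ȳ = 35.89 mm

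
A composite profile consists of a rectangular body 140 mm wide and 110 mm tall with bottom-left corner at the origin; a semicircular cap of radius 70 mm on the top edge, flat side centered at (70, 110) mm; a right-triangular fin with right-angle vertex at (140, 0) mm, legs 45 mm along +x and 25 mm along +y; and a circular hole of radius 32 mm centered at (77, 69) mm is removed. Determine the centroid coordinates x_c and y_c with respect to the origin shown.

x_c = 71.24 mm, y_c = 83.41 mm

rectangular body: A = 140 × 110 = 15400.00, centroid at (70.00, 55.00).
semicircular top: A = ½π·70² = 7696.90, centroid at (70.00, 139.71).
triangular fin: A = ½·45·25 = 562.50, centroid at (155.00, 8.33).
hole: A = −π·32² = -3216.99, centroid at (77.00, 69.00).
ΣA = 20442.41 mm², ΣAx_c = 1456262.34 mm³, ΣAy_c = 1705041.02 mm³.
x_c = 1456262.34/20442.41 = 71.24 mm; y_c = 1705041.02/20442.41 = 83.41 mm.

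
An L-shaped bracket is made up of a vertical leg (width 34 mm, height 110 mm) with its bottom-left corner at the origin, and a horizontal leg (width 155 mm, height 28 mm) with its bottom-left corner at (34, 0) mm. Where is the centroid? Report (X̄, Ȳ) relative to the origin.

Part | A | x̄ᵢ | ȳᵢ | A·x̄ᵢ | A·ȳᵢ
vertical leg | 3740.00 | 17.00 | 55.00 | 63580.00 | 205700.00
horizontal leg | 4340.00 | 111.50 | 14.00 | 483910.00 | 60760.00
Σ | 8080.00 |  |  | 547490.00 | 266460.00
X̄ = 547490.00 / 8080.00 = 67.76 mm
Ȳ = 266460.00 / 8080.00 = 32.98 mm

X̄ = 67.76 mm, Ȳ = 32.98 mm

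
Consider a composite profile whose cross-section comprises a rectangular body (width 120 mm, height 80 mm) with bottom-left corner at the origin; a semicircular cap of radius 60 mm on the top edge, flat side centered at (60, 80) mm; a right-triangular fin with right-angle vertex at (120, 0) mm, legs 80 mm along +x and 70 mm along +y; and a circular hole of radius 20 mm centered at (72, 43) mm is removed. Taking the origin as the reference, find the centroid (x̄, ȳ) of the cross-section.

rectangular body: A = 120 × 80 = 9600.00, centroid at (60.00, 40.00).
semicircular top: A = ½π·60² = 5654.87, centroid at (60.00, 105.46).
triangular fin: A = ½·80·70 = 2800.00, centroid at (146.67, 23.33).
hole: A = −π·20² = -1256.64, centroid at (72.00, 43.00).
ΣA = 16798.23 mm², ΣAx̄ = 1235480.80 mm³, ΣAȳ = 991687.28 mm³.
x̄ = 1235480.80/16798.23 = 73.55 mm; ȳ = 991687.28/16798.23 = 59.04 mm.

x̄ = 73.55 mm, ȳ = 59.04 mm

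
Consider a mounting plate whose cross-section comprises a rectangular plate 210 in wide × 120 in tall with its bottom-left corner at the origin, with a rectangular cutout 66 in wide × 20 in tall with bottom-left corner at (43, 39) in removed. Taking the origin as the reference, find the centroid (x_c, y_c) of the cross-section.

plate: A = 210 × 120 = 25200.00, centroid at (105.00, 60.00).
hole: A = −(66 × 20) = -1320.00, centroid at (76.00, 49.00).
ΣA = 23880.00 in²
ΣAx_c = (25200.00)(105.00) + (-1320.00)(76.00) = 2545680.00 in³
ΣAy_c = (25200.00)(60.00) + (-1320.00)(49.00) = 1447320.00 in³
x_c = 2545680.00 / 23880.00 = 106.60 in
y_c = 1447320.00 / 23880.00 = 60.61 in

x_c = 106.60 in, y_c = 60.61 in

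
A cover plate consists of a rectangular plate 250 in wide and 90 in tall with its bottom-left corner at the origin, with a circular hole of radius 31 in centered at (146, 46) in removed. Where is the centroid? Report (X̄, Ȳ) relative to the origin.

X̄ = 121.75 in, Ȳ = 44.85 in

plate: A = 250 × 90 = 22500.00, centroid at (125.00, 45.00).
hole: A = −π·31² = -3019.07, centroid at (146.00, 46.00).
ΣA = 19480.93 in²
ΣAX̄ = (22500.00)(125.00) + (-3019.07)(146.00) = 2371715.70 in³
ΣAȲ = (22500.00)(45.00) + (-3019.07)(46.00) = 873622.76 in³
X̄ = 2371715.70 / 19480.93 = 121.75 in
Ȳ = 873622.76 / 19480.93 = 44.85 in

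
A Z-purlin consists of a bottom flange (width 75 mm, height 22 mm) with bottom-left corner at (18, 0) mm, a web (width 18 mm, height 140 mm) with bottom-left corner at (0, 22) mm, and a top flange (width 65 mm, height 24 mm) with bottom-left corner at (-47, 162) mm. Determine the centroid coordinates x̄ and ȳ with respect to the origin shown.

Part | A | x̄ᵢ | ȳᵢ | A·x̄ᵢ | A·ȳᵢ
bottom flange | 1650.00 | 55.50 | 11.00 | 91575.00 | 18150.00
web | 2520.00 | 9.00 | 92.00 | 22680.00 | 231840.00
top flange | 1560.00 | -14.50 | 174.00 | -22620.00 | 271440.00
Σ | 5730.00 |  |  | 91635.00 | 521430.00
x̄ = 91635.00 / 5730.00 = 15.99 mm
ȳ = 521430.00 / 5730.00 = 91.00 mm

x̄ = 15.99 mm, ȳ = 91.00 mm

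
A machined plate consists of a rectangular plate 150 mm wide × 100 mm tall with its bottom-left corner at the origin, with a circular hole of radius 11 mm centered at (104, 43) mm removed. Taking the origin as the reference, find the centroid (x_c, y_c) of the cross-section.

x_c = 74.25 mm, y_c = 50.18 mm

Part | A | x̄ᵢ | ȳᵢ | A·x̄ᵢ | A·ȳᵢ
plate | 15000.00 | 75.00 | 50.00 | 1125000.00 | 750000.00
hole | -380.13 | 104.00 | 43.00 | -39533.80 | -16345.71
Σ | 14619.87 |  |  | 1085466.20 | 733654.29
x_c = 1085466.20 / 14619.87 = 74.25 mm
y_c = 733654.29 / 14619.87 = 50.18 mm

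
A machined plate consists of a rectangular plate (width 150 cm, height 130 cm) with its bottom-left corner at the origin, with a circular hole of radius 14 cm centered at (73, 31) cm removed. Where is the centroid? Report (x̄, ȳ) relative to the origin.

x̄ = 75.07 cm, ȳ = 66.11 cm

plate: A = 150 × 130 = 19500.00, centroid at (75.00, 65.00).
hole: A = −π·14² = -615.75, centroid at (73.00, 31.00).
ΣA = 18884.25 cm²
ΣAx̄ = (19500.00)(75.00) + (-615.75)(73.00) = 1417550.09 cm³
ΣAȳ = (19500.00)(65.00) + (-615.75)(31.00) = 1248411.68 cm³
x̄ = 1417550.09 / 18884.25 = 75.07 cm
ȳ = 1248411.68 / 18884.25 = 66.11 cm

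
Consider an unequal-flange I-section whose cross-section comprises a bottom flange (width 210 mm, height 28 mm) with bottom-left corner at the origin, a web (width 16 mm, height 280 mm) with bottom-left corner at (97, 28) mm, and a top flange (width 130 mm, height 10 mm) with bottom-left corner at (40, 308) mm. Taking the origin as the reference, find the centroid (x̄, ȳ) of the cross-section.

x̄ = 105.00 mm, ȳ = 106.51 mm

Part | A | x̄ᵢ | ȳᵢ | A·x̄ᵢ | A·ȳᵢ
bottom flange | 5880.00 | 105.00 | 14.00 | 617400.00 | 82320.00
web | 4480.00 | 105.00 | 168.00 | 470400.00 | 752640.00
top flange | 1300.00 | 105.00 | 313.00 | 136500.00 | 406900.00
Σ | 11660.00 |  |  | 1224300.00 | 1241860.00
x̄ = 1224300.00 / 11660.00 = 105.00 mm
ȳ = 1241860.00 / 11660.00 = 106.51 mm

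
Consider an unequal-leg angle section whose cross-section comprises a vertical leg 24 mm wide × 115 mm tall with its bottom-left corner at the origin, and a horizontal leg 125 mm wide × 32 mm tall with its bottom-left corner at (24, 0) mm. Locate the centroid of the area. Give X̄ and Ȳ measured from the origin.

vertical leg: A = 24 × 115 = 2760.00, centroid at (12.00, 57.50).
horizontal leg: A = 125 × 32 = 4000.00, centroid at (86.50, 16.00).
ΣA = 6760.00 mm², ΣAX̄ = 379120.00 mm³, ΣAȲ = 222700.00 mm³.
X̄ = 379120.00/6760.00 = 56.08 mm; Ȳ = 222700.00/6760.00 = 32.94 mm.

X̄ = 56.08 mm, Ȳ = 32.94 mm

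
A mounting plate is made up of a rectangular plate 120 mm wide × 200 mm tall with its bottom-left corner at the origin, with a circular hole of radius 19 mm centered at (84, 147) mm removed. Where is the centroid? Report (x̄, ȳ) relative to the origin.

x̄ = 58.81 mm, ȳ = 97.67 mm

plate: A = 120 × 200 = 24000.00, centroid at (60.00, 100.00).
hole: A = −π·19² = -1134.11, centroid at (84.00, 147.00).
ΣA = 22865.89 mm², ΣAx̄ = 1344734.34 mm³, ΣAȳ = 2233285.10 mm³.
x̄ = 1344734.34/22865.89 = 58.81 mm; ȳ = 2233285.10/22865.89 = 97.67 mm.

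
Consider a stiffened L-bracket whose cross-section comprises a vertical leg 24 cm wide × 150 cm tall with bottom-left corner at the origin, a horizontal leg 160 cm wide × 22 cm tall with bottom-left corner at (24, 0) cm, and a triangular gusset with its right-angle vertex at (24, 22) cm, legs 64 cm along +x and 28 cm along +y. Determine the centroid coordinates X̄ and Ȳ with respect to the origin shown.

X̄ = 56.13 cm, Ȳ = 42.02 cm

vertical leg: A = 24 × 150 = 3600.00, centroid at (12.00, 75.00).
horizontal leg: A = 160 × 22 = 3520.00, centroid at (104.00, 11.00).
gusset: A = ½·64·28 = 896.00, centroid at (45.33, 31.33).
ΣA = 8016.00 cm², ΣAX̄ = 449898.67 cm³, ΣAȲ = 336794.67 cm³.
X̄ = 449898.67/8016.00 = 56.13 cm; Ȳ = 336794.67/8016.00 = 42.02 cm.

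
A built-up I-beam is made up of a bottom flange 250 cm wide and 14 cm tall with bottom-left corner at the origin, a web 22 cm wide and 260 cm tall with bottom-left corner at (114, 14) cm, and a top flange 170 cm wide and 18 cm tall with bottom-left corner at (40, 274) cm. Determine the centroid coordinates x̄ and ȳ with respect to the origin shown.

x̄ = 125.00 cm, ȳ = 139.59 cm

bottom flange: A = 250 × 14 = 3500.00, centroid at (125.00, 7.00).
web: A = 22 × 260 = 5720.00, centroid at (125.00, 144.00).
top flange: A = 170 × 18 = 3060.00, centroid at (125.00, 283.00).
ΣA = 12280.00 cm², ΣAx̄ = 1535000.00 cm³, ΣAȳ = 1714160.00 cm³.
x̄ = 1535000.00/12280.00 = 125.00 cm; ȳ = 1714160.00/12280.00 = 139.59 cm.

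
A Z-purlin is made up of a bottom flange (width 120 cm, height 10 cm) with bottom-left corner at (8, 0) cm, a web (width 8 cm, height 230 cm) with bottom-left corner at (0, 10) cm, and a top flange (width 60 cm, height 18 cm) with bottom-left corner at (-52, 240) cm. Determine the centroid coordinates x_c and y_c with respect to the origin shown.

x_c = 15.83 cm, y_c = 122.55 cm

Part | A | x̄ᵢ | ȳᵢ | A·x̄ᵢ | A·ȳᵢ
bottom flange | 1200.00 | 68.00 | 5.00 | 81600.00 | 6000.00
web | 1840.00 | 4.00 | 125.00 | 7360.00 | 230000.00
top flange | 1080.00 | -22.00 | 249.00 | -23760.00 | 268920.00
Σ | 4120.00 |  |  | 65200.00 | 504920.00
x_c = 65200.00 / 4120.00 = 15.83 cm
y_c = 504920.00 / 4120.00 = 122.55 cm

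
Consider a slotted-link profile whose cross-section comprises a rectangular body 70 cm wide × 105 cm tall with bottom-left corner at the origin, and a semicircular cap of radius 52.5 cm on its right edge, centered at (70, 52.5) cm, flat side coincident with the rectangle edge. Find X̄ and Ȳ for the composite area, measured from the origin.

rectangular body: A = 70 × 105 = 7350.00, centroid at (35.00, 52.50).
semicircular end: A = ½π·52.5² = 4329.51, centroid at (92.28, 52.50).
ΣA = 11679.51 cm², ΣAX̄ = 656784.27 cm³, ΣAȲ = 613174.14 cm³.
X̄ = 656784.27/11679.51 = 56.23 cm; Ȳ = 613174.14/11679.51 = 52.50 cm.

X̄ = 56.23 cm, Ȳ = 52.50 cm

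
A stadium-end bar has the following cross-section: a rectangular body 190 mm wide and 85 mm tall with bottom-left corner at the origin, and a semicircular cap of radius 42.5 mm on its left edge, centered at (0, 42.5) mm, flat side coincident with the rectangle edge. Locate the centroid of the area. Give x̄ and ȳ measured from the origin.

x̄ = 78.11 mm, ȳ = 42.50 mm

rectangular body: A = 190 × 85 = 16150.00, centroid at (95.00, 42.50).
semicircular end: A = ½π·42.5² = 2837.25, centroid at (-18.04, 42.50).
ΣA = 18987.25 mm²
ΣAx̄ = (16150.00)(95.00) + (2837.25)(-18.04) = 1483072.92 mm³
ΣAȳ = (16150.00)(42.50) + (2837.25)(42.50) = 806958.16 mm³
x̄ = 1483072.92 / 18987.25 = 78.11 mm
ȳ = 806958.16 / 18987.25 = 42.50 mm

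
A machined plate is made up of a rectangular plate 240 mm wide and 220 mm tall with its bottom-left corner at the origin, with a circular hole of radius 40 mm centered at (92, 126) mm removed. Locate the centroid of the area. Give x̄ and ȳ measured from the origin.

Part | A | x̄ᵢ | ȳᵢ | A·x̄ᵢ | A·ȳᵢ
plate | 52800.00 | 120.00 | 110.00 | 6336000.00 | 5808000.00
hole | -5026.55 | 92.00 | 126.00 | -462442.44 | -633345.08
Σ | 47773.45 |  |  | 5873557.56 | 5174654.92
x̄ = 5873557.56 / 47773.45 = 122.95 mm
ȳ = 5174654.92 / 47773.45 = 108.32 mm

x̄ = 122.95 mm, ȳ = 108.32 mm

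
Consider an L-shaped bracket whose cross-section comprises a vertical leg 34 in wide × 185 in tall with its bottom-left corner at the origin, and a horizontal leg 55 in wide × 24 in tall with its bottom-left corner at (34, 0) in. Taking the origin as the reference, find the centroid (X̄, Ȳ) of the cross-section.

X̄ = 24.72 in, Ȳ = 78.54 in

vertical leg: A = 34 × 185 = 6290.00, centroid at (17.00, 92.50).
horizontal leg: A = 55 × 24 = 1320.00, centroid at (61.50, 12.00).
ΣA = 7610.00 in², ΣAX̄ = 188110.00 in³, ΣAȲ = 597665.00 in³.
X̄ = 188110.00/7610.00 = 24.72 in; Ȳ = 597665.00/7610.00 = 78.54 in.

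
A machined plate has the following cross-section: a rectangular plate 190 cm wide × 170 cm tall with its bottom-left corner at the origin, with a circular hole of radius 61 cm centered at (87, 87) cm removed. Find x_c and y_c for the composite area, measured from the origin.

plate: A = 190 × 170 = 32300.00, centroid at (95.00, 85.00).
hole: A = −π·61² = -11689.87, centroid at (87.00, 87.00).
ΣA = 20610.13 cm²
ΣAx_c = (32300.00)(95.00) + (-11689.87)(87.00) = 2051481.64 cm³
ΣAy_c = (32300.00)(85.00) + (-11689.87)(87.00) = 1728481.64 cm³
x_c = 2051481.64 / 20610.13 = 99.54 cm
y_c = 1728481.64 / 20610.13 = 83.87 cm

x_c = 99.54 cm, y_c = 83.87 cm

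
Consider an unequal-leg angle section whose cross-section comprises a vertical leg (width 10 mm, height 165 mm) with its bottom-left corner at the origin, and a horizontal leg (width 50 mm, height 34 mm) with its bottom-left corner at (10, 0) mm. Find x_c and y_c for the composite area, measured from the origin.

Part | A | x̄ᵢ | ȳᵢ | A·x̄ᵢ | A·ȳᵢ
vertical leg | 1650.00 | 5.00 | 82.50 | 8250.00 | 136125.00
horizontal leg | 1700.00 | 35.00 | 17.00 | 59500.00 | 28900.00
Σ | 3350.00 |  |  | 67750.00 | 165025.00
x_c = 67750.00 / 3350.00 = 20.22 mm
y_c = 165025.00 / 3350.00 = 49.26 mm

x_c = 20.22 mm, y_c = 49.26 mm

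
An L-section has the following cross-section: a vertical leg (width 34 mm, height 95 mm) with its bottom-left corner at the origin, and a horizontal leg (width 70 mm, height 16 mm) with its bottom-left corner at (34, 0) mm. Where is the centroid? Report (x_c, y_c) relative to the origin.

x_c = 30.39 mm, y_c = 37.33 mm

vertical leg: A = 34 × 95 = 3230.00, centroid at (17.00, 47.50).
horizontal leg: A = 70 × 16 = 1120.00, centroid at (69.00, 8.00).
ΣA = 4350.00 mm²
ΣAx_c = (3230.00)(17.00) + (1120.00)(69.00) = 132190.00 mm³
ΣAy_c = (3230.00)(47.50) + (1120.00)(8.00) = 162385.00 mm³
x_c = 132190.00 / 4350.00 = 30.39 mm
y_c = 162385.00 / 4350.00 = 37.33 mm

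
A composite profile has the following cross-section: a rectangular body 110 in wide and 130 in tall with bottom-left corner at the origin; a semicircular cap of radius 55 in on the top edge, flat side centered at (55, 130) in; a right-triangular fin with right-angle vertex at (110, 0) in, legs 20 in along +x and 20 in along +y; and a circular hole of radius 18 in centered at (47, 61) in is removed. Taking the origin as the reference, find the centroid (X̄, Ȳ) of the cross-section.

rectangular body: A = 110 × 130 = 14300.00, centroid at (55.00, 65.00).
semicircular top: A = ½π·55² = 4751.66, centroid at (55.00, 153.34).
triangular fin: A = ½·20·20 = 200.00, centroid at (116.67, 6.67).
hole: A = −π·18² = -1017.88, centroid at (47.00, 61.00).
ΣA = 18233.78 in², ΣAX̄ = 1023334.40 in³, ΣAȲ = 1597375.22 in³.
X̄ = 1023334.40/18233.78 = 56.12 in; Ȳ = 1597375.22/18233.78 = 87.61 in.

X̄ = 56.12 in, Ȳ = 87.61 in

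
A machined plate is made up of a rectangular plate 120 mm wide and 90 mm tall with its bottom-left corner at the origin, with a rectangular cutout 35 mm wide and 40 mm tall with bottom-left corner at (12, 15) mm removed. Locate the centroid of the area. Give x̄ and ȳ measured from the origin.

x̄ = 64.54 mm, ȳ = 46.49 mm

plate: A = 120 × 90 = 10800.00, centroid at (60.00, 45.00).
hole: A = −(35 × 40) = -1400.00, centroid at (29.50, 35.00).
ΣA = 9400.00 mm², ΣAx̄ = 606700.00 mm³, ΣAȳ = 437000.00 mm³.
x̄ = 606700.00/9400.00 = 64.54 mm; ȳ = 437000.00/9400.00 = 46.49 mm.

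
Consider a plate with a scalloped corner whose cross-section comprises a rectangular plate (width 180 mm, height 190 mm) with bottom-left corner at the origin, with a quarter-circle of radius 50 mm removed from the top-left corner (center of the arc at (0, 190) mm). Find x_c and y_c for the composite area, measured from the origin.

x_c = 94.19 mm, y_c = 90.51 mm

plate: A = 180 × 190 = 34200.00, centroid at (90.00, 95.00).
removed quarter-circle: A = −¼π·50² = -1963.50, centroid at (21.22, 168.78).
ΣA = 32236.50 mm², ΣAx_c = 3036333.33 mm³, ΣAy_c = 2917602.54 mm³.
x_c = 3036333.33/32236.50 = 94.19 mm; y_c = 2917602.54/32236.50 = 90.51 mm.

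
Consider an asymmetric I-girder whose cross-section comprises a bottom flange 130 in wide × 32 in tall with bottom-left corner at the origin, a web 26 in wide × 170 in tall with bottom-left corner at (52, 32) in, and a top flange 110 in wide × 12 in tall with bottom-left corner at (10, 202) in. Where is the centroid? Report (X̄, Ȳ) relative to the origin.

bottom flange: A = 130 × 32 = 4160.00, centroid at (65.00, 16.00).
web: A = 26 × 170 = 4420.00, centroid at (65.00, 117.00).
top flange: A = 110 × 12 = 1320.00, centroid at (65.00, 208.00).
ΣA = 9900.00 in², ΣAX̄ = 643500.00 in³, ΣAȲ = 858260.00 in³.
X̄ = 643500.00/9900.00 = 65.00 in; Ȳ = 858260.00/9900.00 = 86.69 in.

X̄ = 65.00 in, Ȳ = 86.69 in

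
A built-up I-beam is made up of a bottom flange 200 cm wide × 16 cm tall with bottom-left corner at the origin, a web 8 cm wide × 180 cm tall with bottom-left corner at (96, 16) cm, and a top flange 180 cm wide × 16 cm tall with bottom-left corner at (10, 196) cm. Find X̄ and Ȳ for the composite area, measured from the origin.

bottom flange: A = 200 × 16 = 3200.00, centroid at (100.00, 8.00).
web: A = 8 × 180 = 1440.00, centroid at (100.00, 106.00).
top flange: A = 180 × 16 = 2880.00, centroid at (100.00, 204.00).
ΣA = 7520.00 cm²
ΣAX̄ = (3200.00)(100.00) + (1440.00)(100.00) + (2880.00)(100.00) = 752000.00 cm³
ΣAȲ = (3200.00)(8.00) + (1440.00)(106.00) + (2880.00)(204.00) = 765760.00 cm³
X̄ = 752000.00 / 7520.00 = 100.00 cm
Ȳ = 765760.00 / 7520.00 = 101.83 cm

X̄ = 100.00 cm, Ȳ = 101.83 cm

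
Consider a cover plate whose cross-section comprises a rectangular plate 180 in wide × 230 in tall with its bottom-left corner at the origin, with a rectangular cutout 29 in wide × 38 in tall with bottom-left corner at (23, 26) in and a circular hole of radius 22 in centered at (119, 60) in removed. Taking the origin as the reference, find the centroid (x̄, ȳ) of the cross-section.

x̄ = 90.35 in, ȳ = 119.15 in

plate: A = 180 × 230 = 41400.00, centroid at (90.00, 115.00).
hole 1: A = −(29 × 38) = -1102.00, centroid at (37.50, 45.00).
hole 2: A = −π·22² = -1520.53, centroid at (119.00, 60.00).
ΣA = 38777.47 in², ΣAx̄ = 3503731.83 in³, ΣAȳ = 4620178.15 in³.
x̄ = 3503731.83/38777.47 = 90.35 in; ȳ = 4620178.15/38777.47 = 119.15 in.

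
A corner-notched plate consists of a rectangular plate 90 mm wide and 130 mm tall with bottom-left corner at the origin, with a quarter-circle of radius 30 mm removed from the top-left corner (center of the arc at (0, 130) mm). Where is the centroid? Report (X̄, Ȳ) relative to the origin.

Part | A | x̄ᵢ | ȳᵢ | A·x̄ᵢ | A·ȳᵢ
plate | 11700.00 | 45.00 | 65.00 | 526500.00 | 760500.00
removed quarter-circle | -706.86 | 12.73 | 117.27 | -9000.00 | -82891.59
Σ | 10993.14 |  |  | 517500.00 | 677608.41
X̄ = 517500.00 / 10993.14 = 47.07 mm
Ȳ = 677608.41 / 10993.14 = 61.64 mm

X̄ = 47.07 mm, Ȳ = 61.64 mm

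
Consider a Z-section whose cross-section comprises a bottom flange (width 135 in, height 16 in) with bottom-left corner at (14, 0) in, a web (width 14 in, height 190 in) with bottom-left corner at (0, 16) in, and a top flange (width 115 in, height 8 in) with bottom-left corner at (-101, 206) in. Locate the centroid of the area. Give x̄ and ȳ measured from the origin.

bottom flange: A = 135 × 16 = 2160.00, centroid at (81.50, 8.00).
web: A = 14 × 190 = 2660.00, centroid at (7.00, 111.00).
top flange: A = 115 × 8 = 920.00, centroid at (-43.50, 210.00).
ΣA = 5740.00 in²
ΣAx̄ = (2160.00)(81.50) + (2660.00)(7.00) + (920.00)(-43.50) = 154640.00 in³
ΣAȳ = (2160.00)(8.00) + (2660.00)(111.00) + (920.00)(210.00) = 505740.00 in³
x̄ = 154640.00 / 5740.00 = 26.94 in
ȳ = 505740.00 / 5740.00 = 88.11 in

x̄ = 26.94 in, ȳ = 88.11 in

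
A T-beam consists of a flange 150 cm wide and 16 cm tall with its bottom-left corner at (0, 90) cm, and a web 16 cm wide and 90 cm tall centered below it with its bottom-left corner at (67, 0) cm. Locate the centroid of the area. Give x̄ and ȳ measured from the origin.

x̄ = 75.00 cm, ȳ = 78.12 cm

web: A = 16 × 90 = 1440.00, centroid at (75.00, 45.00).
flange: A = 150 × 16 = 2400.00, centroid at (75.00, 98.00).
ΣA = 3840.00 cm², ΣAx̄ = 288000.00 cm³, ΣAȳ = 300000.00 cm³.
x̄ = 288000.00/3840.00 = 75.00 cm; ȳ = 300000.00/3840.00 = 78.12 cm.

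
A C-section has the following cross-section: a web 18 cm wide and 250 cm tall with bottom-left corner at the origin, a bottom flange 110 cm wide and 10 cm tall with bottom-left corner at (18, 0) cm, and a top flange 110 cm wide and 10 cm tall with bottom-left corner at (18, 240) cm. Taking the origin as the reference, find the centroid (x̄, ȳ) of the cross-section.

web: A = 18 × 250 = 4500.00, centroid at (9.00, 125.00).
bottom flange: A = 110 × 10 = 1100.00, centroid at (73.00, 5.00).
top flange: A = 110 × 10 = 1100.00, centroid at (73.00, 245.00).
ΣA = 6700.00 cm², ΣAx̄ = 201100.00 cm³, ΣAȳ = 837500.00 cm³.
x̄ = 201100.00/6700.00 = 30.01 cm; ȳ = 837500.00/6700.00 = 125.00 cm.

x̄ = 30.01 cm, ȳ = 125.00 cm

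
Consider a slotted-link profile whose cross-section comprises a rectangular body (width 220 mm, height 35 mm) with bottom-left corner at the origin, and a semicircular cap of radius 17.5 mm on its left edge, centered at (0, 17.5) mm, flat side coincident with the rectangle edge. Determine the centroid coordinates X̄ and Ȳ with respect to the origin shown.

rectangular body: A = 220 × 35 = 7700.00, centroid at (110.00, 17.50).
semicircular end: A = ½π·17.5² = 481.06, centroid at (-7.43, 17.50).
ΣA = 8181.06 mm², ΣAX̄ = 843427.08 mm³, ΣAȲ = 143168.49 mm³.
X̄ = 843427.08/8181.06 = 103.10 mm; Ȳ = 143168.49/8181.06 = 17.50 mm.

X̄ = 103.10 mm, Ȳ = 17.50 mm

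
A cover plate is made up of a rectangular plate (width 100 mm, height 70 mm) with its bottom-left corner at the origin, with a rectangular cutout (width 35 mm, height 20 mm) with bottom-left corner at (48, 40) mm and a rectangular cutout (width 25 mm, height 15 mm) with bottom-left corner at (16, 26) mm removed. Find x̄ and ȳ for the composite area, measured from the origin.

plate: A = 100 × 70 = 7000.00, centroid at (50.00, 35.00).
hole 1: A = −(35 × 20) = -700.00, centroid at (65.50, 50.00).
hole 2: A = −(25 × 15) = -375.00, centroid at (28.50, 33.50).
ΣA = 5925.00 mm², ΣAx̄ = 293462.50 mm³, ΣAȳ = 197437.50 mm³.
x̄ = 293462.50/5925.00 = 49.53 mm; ȳ = 197437.50/5925.00 = 33.32 mm.

x̄ = 49.53 mm, ȳ = 33.32 mm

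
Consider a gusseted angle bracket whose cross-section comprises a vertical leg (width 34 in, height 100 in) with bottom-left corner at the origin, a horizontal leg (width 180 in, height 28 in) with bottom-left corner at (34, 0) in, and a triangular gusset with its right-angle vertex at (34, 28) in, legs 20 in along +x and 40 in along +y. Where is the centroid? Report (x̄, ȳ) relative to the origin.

vertical leg: A = 34 × 100 = 3400.00, centroid at (17.00, 50.00).
horizontal leg: A = 180 × 28 = 5040.00, centroid at (124.00, 14.00).
gusset: A = ½·20·40 = 400.00, centroid at (40.67, 41.33).
ΣA = 8840.00 in², ΣAx̄ = 699026.67 in³, ΣAȳ = 257093.33 in³.
x̄ = 699026.67/8840.00 = 79.08 in; ȳ = 257093.33/8840.00 = 29.08 in.

x̄ = 79.08 in, ȳ = 29.08 in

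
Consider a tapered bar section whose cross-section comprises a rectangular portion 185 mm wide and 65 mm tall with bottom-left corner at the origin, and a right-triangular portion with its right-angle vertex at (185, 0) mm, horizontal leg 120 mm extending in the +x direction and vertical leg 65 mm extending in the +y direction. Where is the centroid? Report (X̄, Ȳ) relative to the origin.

X̄ = 124.95 mm, Ȳ = 29.85 mm

rectangular portion: A = 185 × 65 = 12025.00, centroid at (92.50, 32.50).
triangular portion: A = ½·120·65 = 3900.00, centroid at (225.00, 21.67).
ΣA = 15925.00 mm², ΣAX̄ = 1989812.50 mm³, ΣAȲ = 475312.50 mm³.
X̄ = 1989812.50/15925.00 = 124.95 mm; Ȳ = 475312.50/15925.00 = 29.85 mm.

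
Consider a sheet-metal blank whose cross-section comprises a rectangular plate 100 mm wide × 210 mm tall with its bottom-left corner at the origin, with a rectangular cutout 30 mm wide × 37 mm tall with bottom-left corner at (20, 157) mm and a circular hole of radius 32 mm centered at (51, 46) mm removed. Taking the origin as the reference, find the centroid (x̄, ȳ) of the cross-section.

x̄ = 50.81 mm, ȳ = 111.69 mm

Part | A | x̄ᵢ | ȳᵢ | A·x̄ᵢ | A·ȳᵢ
plate | 21000.00 | 50.00 | 105.00 | 1050000.00 | 2205000.00
hole 1 | -1110.00 | 35.00 | 175.50 | -38850.00 | -194805.00
hole 2 | -3216.99 | 51.00 | 46.00 | -164066.53 | -147981.58
Σ | 16673.01 |  |  | 847083.47 | 1862213.42
x̄ = 847083.47 / 16673.01 = 50.81 mm
ȳ = 1862213.42 / 16673.01 = 111.69 mm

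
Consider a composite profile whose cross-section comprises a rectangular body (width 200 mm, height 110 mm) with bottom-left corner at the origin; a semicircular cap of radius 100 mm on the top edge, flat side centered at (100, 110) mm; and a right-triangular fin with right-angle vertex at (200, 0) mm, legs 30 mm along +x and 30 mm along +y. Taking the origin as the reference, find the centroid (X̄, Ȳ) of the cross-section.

Part | A | x̄ᵢ | ȳᵢ | A·x̄ᵢ | A·ȳᵢ
rectangular body | 22000.00 | 100.00 | 55.00 | 2200000.00 | 1210000.00
semicircular top | 15707.96 | 100.00 | 152.44 | 1570796.33 | 2394542.63
triangular fin | 450.00 | 210.00 | 10.00 | 94500.00 | 4500.00
Σ | 38157.96 |  |  | 3865296.33 | 3609042.63
X̄ = 3865296.33 / 38157.96 = 101.30 mm
Ȳ = 3609042.63 / 38157.96 = 94.58 mm

X̄ = 101.30 mm, Ȳ = 94.58 mm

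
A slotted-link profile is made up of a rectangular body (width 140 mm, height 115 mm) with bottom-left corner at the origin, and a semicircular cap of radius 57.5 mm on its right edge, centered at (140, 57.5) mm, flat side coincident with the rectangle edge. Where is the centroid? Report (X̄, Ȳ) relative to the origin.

rectangular body: A = 140 × 115 = 16100.00, centroid at (70.00, 57.50).
semicircular end: A = ½π·57.5² = 5193.45, centroid at (164.40, 57.50).
ΣA = 21293.45 mm², ΣAX̄ = 1980821.93 mm³, ΣAȲ = 1224373.11 mm³.
X̄ = 1980821.93/21293.45 = 93.02 mm; Ȳ = 1224373.11/21293.45 = 57.50 mm.

X̄ = 93.02 mm, Ȳ = 57.50 mm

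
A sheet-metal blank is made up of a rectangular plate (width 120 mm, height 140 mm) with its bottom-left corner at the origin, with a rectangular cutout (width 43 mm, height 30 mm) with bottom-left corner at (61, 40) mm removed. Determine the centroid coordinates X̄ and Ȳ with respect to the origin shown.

X̄ = 58.13 mm, Ȳ = 71.25 mm

plate: A = 120 × 140 = 16800.00, centroid at (60.00, 70.00).
hole: A = −(43 × 30) = -1290.00, centroid at (82.50, 55.00).
ΣA = 15510.00 mm²
ΣAX̄ = (16800.00)(60.00) + (-1290.00)(82.50) = 901575.00 mm³
ΣAȲ = (16800.00)(70.00) + (-1290.00)(55.00) = 1105050.00 mm³
X̄ = 901575.00 / 15510.00 = 58.13 mm
Ȳ = 1105050.00 / 15510.00 = 71.25 mm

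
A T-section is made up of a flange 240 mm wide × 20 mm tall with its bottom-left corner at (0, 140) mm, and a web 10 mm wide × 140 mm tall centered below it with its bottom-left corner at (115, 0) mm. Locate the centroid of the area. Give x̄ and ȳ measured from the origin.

web: A = 10 × 140 = 1400.00, centroid at (120.00, 70.00).
flange: A = 240 × 20 = 4800.00, centroid at (120.00, 150.00).
ΣA = 6200.00 mm²
ΣAx̄ = (1400.00)(120.00) + (4800.00)(120.00) = 744000.00 mm³
ΣAȳ = (1400.00)(70.00) + (4800.00)(150.00) = 818000.00 mm³
x̄ = 744000.00 / 6200.00 = 120.00 mm
ȳ = 818000.00 / 6200.00 = 131.94 mm

x̄ = 120.00 mm, ȳ = 131.94 mm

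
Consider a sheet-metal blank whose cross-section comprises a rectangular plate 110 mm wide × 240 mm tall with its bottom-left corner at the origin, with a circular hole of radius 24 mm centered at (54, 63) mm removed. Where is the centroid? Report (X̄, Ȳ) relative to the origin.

X̄ = 55.07 mm, Ȳ = 124.19 mm

plate: A = 110 × 240 = 26400.00, centroid at (55.00, 120.00).
hole: A = −π·24² = -1809.56, centroid at (54.00, 63.00).
ΣA = 24590.44 mm², ΣAX̄ = 1354283.90 mm³, ΣAȲ = 3053997.89 mm³.
X̄ = 1354283.90/24590.44 = 55.07 mm; Ȳ = 3053997.89/24590.44 = 124.19 mm.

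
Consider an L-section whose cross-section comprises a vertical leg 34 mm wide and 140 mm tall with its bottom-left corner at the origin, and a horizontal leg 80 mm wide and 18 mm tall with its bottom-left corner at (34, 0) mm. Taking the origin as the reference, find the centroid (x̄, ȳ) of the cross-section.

Part | A | x̄ᵢ | ȳᵢ | A·x̄ᵢ | A·ȳᵢ
vertical leg | 4760.00 | 17.00 | 70.00 | 80920.00 | 333200.00
horizontal leg | 1440.00 | 74.00 | 9.00 | 106560.00 | 12960.00
Σ | 6200.00 |  |  | 187480.00 | 346160.00
x̄ = 187480.00 / 6200.00 = 30.24 mm
ȳ = 346160.00 / 6200.00 = 55.83 mm

x̄ = 30.24 mm, ȳ = 55.83 mm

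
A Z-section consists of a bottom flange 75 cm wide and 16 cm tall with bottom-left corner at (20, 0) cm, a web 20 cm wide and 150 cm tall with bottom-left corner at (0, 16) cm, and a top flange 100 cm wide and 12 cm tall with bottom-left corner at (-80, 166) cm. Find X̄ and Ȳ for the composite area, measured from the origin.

bottom flange: A = 75 × 16 = 1200.00, centroid at (57.50, 8.00).
web: A = 20 × 150 = 3000.00, centroid at (10.00, 91.00).
top flange: A = 100 × 12 = 1200.00, centroid at (-30.00, 172.00).
ΣA = 5400.00 cm², ΣAX̄ = 63000.00 cm³, ΣAȲ = 489000.00 cm³.
X̄ = 63000.00/5400.00 = 11.67 cm; Ȳ = 489000.00/5400.00 = 90.56 cm.

X̄ = 11.67 cm, Ȳ = 90.56 cm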